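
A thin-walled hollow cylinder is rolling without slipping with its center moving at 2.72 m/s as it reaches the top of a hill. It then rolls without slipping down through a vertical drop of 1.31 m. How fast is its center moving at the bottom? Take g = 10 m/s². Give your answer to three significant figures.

Here I = MR², so the shape factor k = I/(MR²) = 1.
Rolling without slipping gives ω = v/R, so the total kinetic energy is ½Mv² + ½Iω² = ½(1+k)Mv² = Mv².
Conserving energy between top and bottom: Mv² = Mv₀² + Mgh, hence v² = v₀² + 2gh/(1+k).
v = √(2.72² + 2×10×1.31/2) = √20.5 ≈ 4.53 m/s.

v ≈ 4.53 m/s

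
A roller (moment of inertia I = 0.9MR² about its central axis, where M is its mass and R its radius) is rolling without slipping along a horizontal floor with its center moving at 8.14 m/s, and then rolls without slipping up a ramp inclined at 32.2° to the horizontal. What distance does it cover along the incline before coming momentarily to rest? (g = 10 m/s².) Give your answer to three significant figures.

Here I = 0.9MR², so the shape factor k = I/(MR²) = 0.9.
Rolling without slipping gives ω = v/R, so the total kinetic energy is ½Mv² + ½Iω² = ½(1+k)Mv² = (19/20)Mv².
Setting this equal to Mgh gives the vertical rise h = (1+k)v₀²/(2g) = 1.9×8.14²/(2×10) = 6.295 m.
The distance along the slope is d = h/sinθ = 6.295/sin32.2° ≈ 11.8 m.

d ≈ 11.8 m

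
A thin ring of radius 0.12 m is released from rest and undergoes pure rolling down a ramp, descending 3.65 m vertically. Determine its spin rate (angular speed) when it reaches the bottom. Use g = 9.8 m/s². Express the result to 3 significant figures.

ω ≈ 49.8 rad/s

With I = MR², the ratio k = I/(MR²) is 1.
Pure rolling means v = ωR; then KE = ½Mv² + ½I(v/R)² = ½(1+k)Mv² = Mv².
Energy conservation Mgh = ½(1+k)Mv² gives v = √(2gh/(1+k)) = √(2 × 9.8 × 3.65 / 2) = 5.981 m/s.
The angular speed follows from ω = v/R = 5.981/0.12 ≈ 49.8 rad/s.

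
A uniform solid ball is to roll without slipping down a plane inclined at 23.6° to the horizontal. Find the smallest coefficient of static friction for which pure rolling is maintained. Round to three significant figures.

For this body I = (2/5)MR², i.e. k = I/(MR²) = 0.4.
Along the incline Mg sinθ − f = Ma, and torque about the center fR = Iα = kMR²(a/R) gives f = kMa.
These give a = g sinθ/(1+k) and the required friction f = kMg sinθ/(1+k).
With N = Mg cosθ, the no-slip condition f ≤ μN gives μ_min = f/N = k tanθ/(1+k).
μ_min = 0.4 × tan23.6° / 1.4 ≈ 0.125.

μ_min ≈ 0.125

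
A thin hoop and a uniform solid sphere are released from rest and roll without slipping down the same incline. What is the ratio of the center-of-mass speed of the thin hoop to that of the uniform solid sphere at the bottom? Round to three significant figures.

v_ratio ≈ 0.837

Each satisfies Mgh = ½(1+k)Mv² with k = I/(MR²), so v ∝ 1/√(1+k).
For the thin hoop k = 1; for the uniform solid sphere k = 0.4.
v₁/v₂ = √((1+k₂)/(1+k₁)) = √(1.4/2) ≈ 0.837.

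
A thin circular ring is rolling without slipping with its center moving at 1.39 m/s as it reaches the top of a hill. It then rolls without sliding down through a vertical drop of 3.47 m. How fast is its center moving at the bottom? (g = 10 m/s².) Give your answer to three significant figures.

For this body I = MR², i.e. k = I/(MR²) = 1.
Rolling without slipping gives ω = v/R, so the total kinetic energy is ½Mv² + ½Iω² = ½(1+k)Mv² = Mv².
Energy conservation: Mv₀² + Mgh = Mv², so v² = v₀² + 2gh/(1+k).
v = √(1.39² + 2×10×3.47/2) = √36.63 ≈ 6.05 m/s.

v ≈ 6.05 m/s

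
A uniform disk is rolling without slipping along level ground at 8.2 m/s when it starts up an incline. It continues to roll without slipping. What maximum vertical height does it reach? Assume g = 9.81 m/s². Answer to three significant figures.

h ≈ 5.14 m

For this body I = (1/2)MR², i.e. k = I/(MR²) = 0.5.
The rolling condition ω = v/R makes the rotational term ½I(v/R)² = ½kMv², so KE_total = ½(1+k)Mv² = (3/4)Mv².
All of this converts to potential energy at the highest point: (3/4)Mv₀² = Mgh.
Thus h = (1+k)v₀²/(2g) = 1.5 × 8.2² / (2 × 9.81) ≈ 5.14 m.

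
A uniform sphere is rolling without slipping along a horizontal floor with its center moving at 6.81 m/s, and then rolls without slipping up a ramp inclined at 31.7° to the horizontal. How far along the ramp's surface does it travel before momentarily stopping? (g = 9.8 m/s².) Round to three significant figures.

For this body I = (2/5)MR², i.e. k = I/(MR²) = 0.4.
Pure rolling means v = ωR; then KE = ½Mv² + ½I(v/R)² = ½(1+k)Mv² = (7/10)Mv².
Setting this equal to Mgh gives the vertical rise h = (1+k)v₀²/(2g) = 1.4×6.81²/(2×9.8) = 3.313 m.
The distance along the slope is d = h/sinθ = 3.313/sin31.7° ≈ 6.30 m.

d ≈ 6.30 m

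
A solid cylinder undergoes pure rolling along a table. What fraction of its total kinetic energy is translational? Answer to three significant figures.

The moment of inertia is (1/2)MR², giving k ≡ I/(MR²) = 0.5.
Since ω = v/R, the translational part is ½Mv² and the rotational part is ½I(v/R)² = ½kMv²; the total is ½(1+k)Mv².
The translational fraction is therefore 1/(1+k) = 1/1.5 ≈ 0.667.

fraction ≈ 0.667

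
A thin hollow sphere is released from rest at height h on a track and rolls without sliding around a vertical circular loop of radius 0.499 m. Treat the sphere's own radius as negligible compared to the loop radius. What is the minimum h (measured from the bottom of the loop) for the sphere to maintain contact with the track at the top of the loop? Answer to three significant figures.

For this body I = (2/3)MR², i.e. k = I/(MR²) = 2/3.
At the top, contact is just lost when gravity alone supplies the centripetal force: Mg = Mv_top²/r, i.e. v_top² = gr.
With ω = v/R, the kinetic energy at speed v is ½(1+k)Mv² = (5/6)Mv².
Energy conservation from release (height h) to the top (height 2r): Mgh = Mg(2r) + (5/6)M·gr.
Thus h_min = 2r + (1+k)r/2 = r(2 + 1.667/2) = 0.499 × 2.833 ≈ 1.41 m.

h_min ≈ 1.41 m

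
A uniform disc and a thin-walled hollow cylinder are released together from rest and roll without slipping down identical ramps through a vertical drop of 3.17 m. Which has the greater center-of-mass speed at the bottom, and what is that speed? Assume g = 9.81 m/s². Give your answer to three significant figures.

the uniform disc, at v ≈ 6.44 m/s

For rolling without slipping, Mgh = ½(1+k)Mv² where k = I/(MR²), so v = √(2gh/(1+k)).
Uniform disc: k = 0.5, giving v = √(2×9.81×3.17/1.5) = 6.439 m/s.
Thin-walled hollow cylinder: k = 1, giving v = √(2×9.81×3.17/2) = 5.577 m/s.
The smaller k wins: the uniform disc, at ≈ 6.44 m/s.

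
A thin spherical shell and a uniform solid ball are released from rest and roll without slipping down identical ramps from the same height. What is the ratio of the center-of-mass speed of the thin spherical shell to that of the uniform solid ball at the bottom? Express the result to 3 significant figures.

Each satisfies Mgh = ½(1+k)Mv² with k = I/(MR²), so v ∝ 1/√(1+k).
For the thin spherical shell k = 2/3; for the uniform solid ball k = 0.4.
v₁/v₂ = √((1+k₂)/(1+k₁)) = √(1.4/1.667) ≈ 0.917.

v_ratio ≈ 0.917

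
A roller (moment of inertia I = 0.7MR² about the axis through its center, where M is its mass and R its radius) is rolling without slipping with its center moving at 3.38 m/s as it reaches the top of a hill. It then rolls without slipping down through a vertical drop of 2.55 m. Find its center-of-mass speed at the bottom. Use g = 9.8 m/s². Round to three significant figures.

v ≈ 6.39 m/s

The moment of inertia is 0.7MR², giving k ≡ I/(MR²) = 0.7.
The rolling condition ω = v/R makes the rotational term ½I(v/R)² = ½kMv², so KE_total = ½(1+k)Mv² = (17/20)Mv².
Conserving energy between top and bottom: (17/20)Mv² = (17/20)Mv₀² + Mgh, hence v² = v₀² + 2gh/(1+k).
v = √(3.38² + 2×9.8×2.55/1.7) = √40.82 ≈ 6.39 m/s.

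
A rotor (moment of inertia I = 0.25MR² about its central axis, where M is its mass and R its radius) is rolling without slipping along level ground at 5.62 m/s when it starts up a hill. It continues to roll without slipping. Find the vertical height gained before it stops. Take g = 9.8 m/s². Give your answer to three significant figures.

h ≈ 2.01 m

Here I = 0.25MR², so the shape factor k = I/(MR²) = 0.25.
Rolling without slipping gives ω = v/R, so the total kinetic energy is ½Mv² + ½Iω² = ½(1+k)Mv² = (5/8)Mv².
At the top the kinetic energy is zero, so (5/8)Mv₀² = Mgh.
Thus h = (1+k)v₀²/(2g) = 1.25 × 5.62² / (2 × 9.8) ≈ 2.01 m.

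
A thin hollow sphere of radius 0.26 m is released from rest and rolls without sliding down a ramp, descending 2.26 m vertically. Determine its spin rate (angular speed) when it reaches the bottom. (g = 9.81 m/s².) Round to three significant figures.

ω ≈ 19.8 rad/s

Here I = (2/3)MR², so the shape factor k = I/(MR²) = 2/3.
Pure rolling means v = ωR; then KE = ½Mv² + ½I(v/R)² = ½(1+k)Mv² = (5/6)Mv².
Energy conservation Mgh = ½(1+k)Mv² gives v = √(2gh/(1+k)) = √(2 × 9.81 × 2.26 / 1.667) = 5.158 m/s.
Then ω = v/R = 5.158 / 0.26 ≈ 19.8 rad/s.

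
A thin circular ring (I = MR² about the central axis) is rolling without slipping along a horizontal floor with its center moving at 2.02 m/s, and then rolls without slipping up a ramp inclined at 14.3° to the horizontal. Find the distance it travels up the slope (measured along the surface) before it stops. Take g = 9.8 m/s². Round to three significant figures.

For this body I = MR², i.e. k = I/(MR²) = 1.
Rolling without slipping gives ω = v/R, so the total kinetic energy is ½Mv² + ½Iω² = ½(1+k)Mv² = Mv².
Setting this equal to Mgh gives the vertical rise h = (1+k)v₀²/(2g) = 2×2.02²/(2×9.8) = 0.4164 m.
Along the incline, d = h/sinθ = 0.4164/sin14.3° ≈ 1.69 m.

d ≈ 1.69 m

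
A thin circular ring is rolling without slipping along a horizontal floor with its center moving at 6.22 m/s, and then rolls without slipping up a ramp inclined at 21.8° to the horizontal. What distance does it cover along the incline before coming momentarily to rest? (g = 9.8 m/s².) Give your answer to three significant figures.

Here I = MR², so the shape factor k = I/(MR²) = 1.
Pure rolling means v = ωR; then KE = ½Mv² + ½I(v/R)² = ½(1+k)Mv² = Mv².
Setting this equal to Mgh gives the vertical rise h = (1+k)v₀²/(2g) = 2×6.22²/(2×9.8) = 3.948 m.
Along the incline, d = h/sinθ = 3.948/sin21.8° ≈ 10.6 m.

d ≈ 10.6 m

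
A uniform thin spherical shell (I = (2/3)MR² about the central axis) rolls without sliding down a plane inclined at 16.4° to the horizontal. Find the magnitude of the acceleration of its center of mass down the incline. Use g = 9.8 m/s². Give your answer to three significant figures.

a ≈ 1.66 m/s²

With I = (2/3)MR², the ratio k = I/(MR²) is 2/3.
Translational: Mg sinθ − f = Ma. Rotational about the CM: fR = Iα = kMRa, so f = kMa.
Eliminating f: Mg sinθ = (1+k)Ma, so a = g sinθ/(1+k) = 9.8 × sin16.4° / 1.667 ≈ 1.66 m/s².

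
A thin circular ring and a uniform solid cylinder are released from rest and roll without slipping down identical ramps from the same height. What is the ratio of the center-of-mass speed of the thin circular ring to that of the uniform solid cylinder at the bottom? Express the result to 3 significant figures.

Each satisfies Mgh = ½(1+k)Mv² with k = I/(MR²), so v ∝ 1/√(1+k).
For the thin circular ring k = 1; for the uniform solid cylinder k = 0.5.
v₁/v₂ = √((1+k₂)/(1+k₁)) = √(1.5/2) ≈ 0.866.

v_ratio ≈ 0.866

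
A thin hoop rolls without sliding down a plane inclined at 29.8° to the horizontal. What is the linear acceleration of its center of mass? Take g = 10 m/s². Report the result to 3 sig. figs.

a ≈ 2.48 m/s²

Here I = MR², so the shape factor k = I/(MR²) = 1.
Along the incline Mg sinθ − f = Ma, and torque about the center fR = Iα = kMR²(a/R) gives f = kMa.
Eliminating f: Mg sinθ = (1+k)Ma, so a = g sinθ/(1+k) = 10 × sin29.8° / 2 ≈ 2.48 m/s².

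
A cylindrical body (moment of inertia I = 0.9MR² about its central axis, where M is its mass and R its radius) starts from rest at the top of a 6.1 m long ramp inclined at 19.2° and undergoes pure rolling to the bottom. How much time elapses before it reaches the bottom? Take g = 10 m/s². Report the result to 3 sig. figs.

The moment of inertia is 0.9MR², giving k ≡ I/(MR²) = 0.9.
Newton's second law down the slope: Mg sinθ − f = Ma. The torque equation fR = Iα (with α = a/R) gives f = kMa.
Hence a = g sinθ/(1+k) = 10×sin19.2°/1.9 = 1.731 m/s².
With constant a from rest, t = √(2L/a) = √(2·6.1/1.731) ≈ 2.65 s.

t ≈ 2.65 s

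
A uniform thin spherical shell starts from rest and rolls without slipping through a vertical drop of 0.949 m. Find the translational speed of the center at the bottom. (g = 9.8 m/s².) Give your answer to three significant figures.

For this body I = (2/3)MR², i.e. k = I/(MR²) = 2/3.
Pure rolling means v = ωR; then KE = ½Mv² + ½I(v/R)² = ½(1+k)Mv² = (5/6)Mv².
Setting Mgh = (5/6)Mv² gives v = √(2gh/(1+k)) = √(2·9.8·0.949/1.667) ≈ 3.34 m/s.

v ≈ 3.34 m/s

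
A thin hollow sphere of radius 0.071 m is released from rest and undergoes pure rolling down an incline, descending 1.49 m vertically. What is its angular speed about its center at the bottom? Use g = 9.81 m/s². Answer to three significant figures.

With I = (2/3)MR², the ratio k = I/(MR²) is 2/3.
Since it rolls without slipping, ω = v/R and KE = ½Mv² + ½Iω² = ½(1+k)Mv² = (5/6)Mv².
Energy conservation Mgh = ½(1+k)Mv² gives v = √(2gh/(1+k)) = √(2 × 9.81 × 1.49 / 1.667) = 4.188 m/s.
The angular speed follows from ω = v/R = 4.188/0.071 ≈ 59.0 rad/s.

ω ≈ 59.0 rad/s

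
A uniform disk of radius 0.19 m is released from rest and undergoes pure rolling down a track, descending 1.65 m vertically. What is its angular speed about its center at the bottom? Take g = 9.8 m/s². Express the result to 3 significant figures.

ω ≈ 24.4 rad/s

With I = (1/2)MR², the ratio k = I/(MR²) is 0.5.
Since it rolls without slipping, ω = v/R and KE = ½Mv² + ½Iω² = ½(1+k)Mv² = (3/4)Mv².
Energy conservation Mgh = ½(1+k)Mv² gives v = √(2gh/(1+k)) = √(2 × 9.8 × 1.65 / 1.5) = 4.643 m/s.
Then ω = v/R = 4.643 / 0.19 ≈ 24.4 rad/s.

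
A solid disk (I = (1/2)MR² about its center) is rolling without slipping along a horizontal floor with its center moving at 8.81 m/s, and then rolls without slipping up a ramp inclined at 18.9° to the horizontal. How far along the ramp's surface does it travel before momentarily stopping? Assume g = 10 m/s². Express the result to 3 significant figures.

d ≈ 18.0 m

For this body I = (1/2)MR², i.e. k = I/(MR²) = 0.5.
The rolling condition ω = v/R makes the rotational term ½I(v/R)² = ½kMv², so KE_total = ½(1+k)Mv² = (3/4)Mv².
Setting this equal to Mgh gives the vertical rise h = (1+k)v₀²/(2g) = 1.5×8.81²/(2×10) = 5.821 m.
The distance along the slope is d = h/sinθ = 5.821/sin18.9° ≈ 18.0 m.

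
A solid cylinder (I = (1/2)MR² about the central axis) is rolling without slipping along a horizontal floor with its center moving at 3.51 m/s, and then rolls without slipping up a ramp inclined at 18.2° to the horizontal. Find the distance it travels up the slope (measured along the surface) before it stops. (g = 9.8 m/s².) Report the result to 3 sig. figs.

The moment of inertia is (1/2)MR², giving k ≡ I/(MR²) = 0.5.
Pure rolling means v = ωR; then KE = ½Mv² + ½I(v/R)² = ½(1+k)Mv² = (3/4)Mv².
Setting this equal to Mgh gives the vertical rise h = (1+k)v₀²/(2g) = 1.5×3.51²/(2×9.8) = 0.9429 m.
The distance along the slope is d = h/sinθ = 0.9429/sin18.2° ≈ 3.02 m.

d ≈ 3.02 m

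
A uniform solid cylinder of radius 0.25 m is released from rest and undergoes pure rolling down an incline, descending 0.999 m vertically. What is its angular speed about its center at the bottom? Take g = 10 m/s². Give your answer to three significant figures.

Here I = (1/2)MR², so the shape factor k = I/(MR²) = 0.5.
Pure rolling means v = ωR; then KE = ½Mv² + ½I(v/R)² = ½(1+k)Mv² = (3/4)Mv².
Energy conservation Mgh = ½(1+k)Mv² gives v = √(2gh/(1+k)) = √(2 × 10 × 0.999 / 1.5) = 3.65 m/s.
Then ω = v/R = 3.65 / 0.25 ≈ 14.6 rad/s.

ω ≈ 14.6 rad/s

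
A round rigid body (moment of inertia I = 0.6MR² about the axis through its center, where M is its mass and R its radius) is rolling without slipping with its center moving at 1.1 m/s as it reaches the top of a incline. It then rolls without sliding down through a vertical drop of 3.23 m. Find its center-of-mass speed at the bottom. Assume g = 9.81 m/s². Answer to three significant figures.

v ≈ 6.39 m/s

The moment of inertia is 0.6MR², giving k ≡ I/(MR²) = 0.6.
Rolling without slipping gives ω = v/R, so the total kinetic energy is ½Mv² + ½Iω² = ½(1+k)Mv² = (4/5)Mv².
Conserving energy between top and bottom: (4/5)Mv² = (4/5)Mv₀² + Mgh, hence v² = v₀² + 2gh/(1+k).
v = √(1.1² + 2×9.81×3.23/1.6) = √40.82 ≈ 6.39 m/s.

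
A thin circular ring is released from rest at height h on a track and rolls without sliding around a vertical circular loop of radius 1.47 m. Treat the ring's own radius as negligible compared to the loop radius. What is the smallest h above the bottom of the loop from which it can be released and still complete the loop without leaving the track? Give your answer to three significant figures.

The moment of inertia is MR², giving k ≡ I/(MR²) = 1.
At the top, contact is just lost when gravity alone supplies the centripetal force: Mg = Mv_top²/r, i.e. v_top² = gr.
With ω = v/R, the kinetic energy at speed v is ½(1+k)Mv² = Mv².
Energy conservation from release (height h) to the top (height 2r): Mgh = Mg(2r) + M·gr.
Thus h_min = 2r + (1+k)r/2 = r(2 + 2/2) = 1.47 × 3 ≈ 4.41 m.

h_min ≈ 4.41 m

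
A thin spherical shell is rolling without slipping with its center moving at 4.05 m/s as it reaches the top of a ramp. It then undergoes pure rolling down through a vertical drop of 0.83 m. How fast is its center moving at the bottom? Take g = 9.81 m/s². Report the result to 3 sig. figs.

v ≈ 5.12 m/s

For this body I = (2/3)MR², i.e. k = I/(MR²) = 2/3.
Rolling without slipping gives ω = v/R, so the total kinetic energy is ½Mv² + ½Iω² = ½(1+k)Mv² = (5/6)Mv².
Conserving energy between top and bottom: (5/6)Mv² = (5/6)Mv₀² + Mgh, hence v² = v₀² + 2gh/(1+k).
v = √(4.05² + 2×9.81×0.83/1.667) = √26.17 ≈ 5.12 m/s.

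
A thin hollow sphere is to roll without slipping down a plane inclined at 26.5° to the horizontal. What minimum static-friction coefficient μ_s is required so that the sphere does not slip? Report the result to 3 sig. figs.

Here I = (2/3)MR², so the shape factor k = I/(MR²) = 2/3.
Newton's second law down the slope: Mg sinθ − f = Ma. The torque equation fR = Iα (with α = a/R) gives f = kMa.
These give a = g sinθ/(1+k) and the required friction f = kMg sinθ/(1+k).
With N = Mg cosθ, the no-slip condition f ≤ μN gives μ_min = f/N = k tanθ/(1+k).
μ_min = (2/3) × tan26.5° / 1.667 ≈ 0.199.

μ_min ≈ 0.199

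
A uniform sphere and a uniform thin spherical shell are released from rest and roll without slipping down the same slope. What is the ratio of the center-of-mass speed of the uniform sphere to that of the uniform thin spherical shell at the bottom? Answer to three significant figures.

Each satisfies Mgh = ½(1+k)Mv² with k = I/(MR²), so v ∝ 1/√(1+k).
For the uniform sphere k = 0.4; for the uniform thin spherical shell k = 2/3.
v₁/v₂ = √((1+k₂)/(1+k₁)) = √(1.667/1.4) ≈ 1.09.

v_ratio ≈ 1.09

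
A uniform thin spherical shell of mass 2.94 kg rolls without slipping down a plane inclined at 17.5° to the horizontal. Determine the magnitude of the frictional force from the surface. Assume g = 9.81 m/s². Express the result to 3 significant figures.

With I = (2/3)MR², the ratio k = I/(MR²) is 2/3.
Translational: Mg sinθ − f = Ma. Rotational about the CM: fR = Iα = kMRa, so f = kMa.
Combining, a = g sinθ/(1+k) and f = kMa = kMg sinθ/(1+k).
f = (2/3) × 2.94 × 9.81 × sin17.5° / 1.667 ≈ 3.47 N.

f ≈ 3.47 N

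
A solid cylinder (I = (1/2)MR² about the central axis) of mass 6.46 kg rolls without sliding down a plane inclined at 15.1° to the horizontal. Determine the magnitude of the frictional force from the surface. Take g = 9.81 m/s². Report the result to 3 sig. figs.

f ≈ 5.50 N

For this body I = (1/2)MR², i.e. k = I/(MR²) = 0.5.
Newton's second law down the slope: Mg sinθ − f = Ma. The torque equation fR = Iα (with α = a/R) gives f = kMa.
Combining, a = g sinθ/(1+k) and f = kMa = kMg sinθ/(1+k).
f = 0.5 × 6.46 × 9.81 × sin15.1° / 1.5 ≈ 5.50 N.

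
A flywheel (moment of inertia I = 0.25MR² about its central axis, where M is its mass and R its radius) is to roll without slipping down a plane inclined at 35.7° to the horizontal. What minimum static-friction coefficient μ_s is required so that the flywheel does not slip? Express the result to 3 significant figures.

Here I = 0.25MR², so the shape factor k = I/(MR²) = 0.25.
Along the incline Mg sinθ − f = Ma, and torque about the center fR = Iα = kMR²(a/R) gives f = kMa.
These give a = g sinθ/(1+k) and the required friction f = kMg sinθ/(1+k).
With N = Mg cosθ, the no-slip condition f ≤ μN gives μ_min = f/N = k tanθ/(1+k).
μ_min = 0.25 × tan35.7° / 1.25 ≈ 0.144.

μ_min ≈ 0.144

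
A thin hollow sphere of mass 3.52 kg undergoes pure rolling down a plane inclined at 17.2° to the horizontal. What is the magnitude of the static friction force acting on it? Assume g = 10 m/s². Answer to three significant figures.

For this body I = (2/3)MR², i.e. k = I/(MR²) = 2/3.
Translational: Mg sinθ − f = Ma. Rotational about the CM: fR = Iα = kMRa, so f = kMa.
Combining, a = g sinθ/(1+k) and f = kMa = kMg sinθ/(1+k).
f = (2/3) × 3.52 × 10 × sin17.2° / 1.667 ≈ 4.16 N.

f ≈ 4.16 N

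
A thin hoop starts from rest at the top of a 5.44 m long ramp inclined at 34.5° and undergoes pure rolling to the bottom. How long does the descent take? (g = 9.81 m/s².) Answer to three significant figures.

t ≈ 1.98 s

With I = MR², the ratio k = I/(MR²) is 1.
Translational: Mg sinθ − f = Ma. Rotational about the CM: fR = Iα = kMRa, so f = kMa.
Hence a = g sinθ/(1+k) = 9.81×sin34.5°/2 = 2.778 m/s².
Starting from rest, L = ½at², so t = √(2L/a) = √(2×5.44/2.778) ≈ 1.98 s.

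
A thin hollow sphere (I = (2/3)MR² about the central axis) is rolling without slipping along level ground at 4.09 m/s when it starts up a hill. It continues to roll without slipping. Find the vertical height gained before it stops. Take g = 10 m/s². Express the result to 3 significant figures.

h ≈ 1.39 m

With I = (2/3)MR², the ratio k = I/(MR²) is 2/3.
Rolling without slipping gives ω = v/R, so the total kinetic energy is ½Mv² + ½Iω² = ½(1+k)Mv² = (5/6)Mv².
All of this converts to potential energy at the highest point: (5/6)Mv₀² = Mgh.
Thus h = (1+k)v₀²/(2g) = 1.667 × 4.09² / (2 × 10) ≈ 1.39 m.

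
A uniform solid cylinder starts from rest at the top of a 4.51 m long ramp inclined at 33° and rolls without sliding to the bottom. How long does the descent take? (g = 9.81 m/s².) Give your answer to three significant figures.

For this body I = (1/2)MR², i.e. k = I/(MR²) = 0.5.
Newton's second law down the slope: Mg sinθ − f = Ma. The torque equation fR = Iα (with α = a/R) gives f = kMa.
Hence a = g sinθ/(1+k) = 9.81×sin33°/1.5 = 3.562 m/s².
With constant a from rest, t = √(2L/a) = √(2·4.51/3.562) ≈ 1.59 s.

t ≈ 1.59 s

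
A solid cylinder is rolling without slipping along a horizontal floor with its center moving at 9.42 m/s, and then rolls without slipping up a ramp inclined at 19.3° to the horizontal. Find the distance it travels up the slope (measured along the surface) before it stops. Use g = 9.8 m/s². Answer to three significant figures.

d ≈ 20.5 m

The moment of inertia is (1/2)MR², giving k ≡ I/(MR²) = 0.5.
Rolling without slipping gives ω = v/R, so the total kinetic energy is ½Mv² + ½Iω² = ½(1+k)Mv² = (3/4)Mv².
Setting this equal to Mgh gives the vertical rise h = (1+k)v₀²/(2g) = 1.5×9.42²/(2×9.8) = 6.791 m.
The distance along the slope is d = h/sinθ = 6.791/sin19.3° ≈ 20.5 m.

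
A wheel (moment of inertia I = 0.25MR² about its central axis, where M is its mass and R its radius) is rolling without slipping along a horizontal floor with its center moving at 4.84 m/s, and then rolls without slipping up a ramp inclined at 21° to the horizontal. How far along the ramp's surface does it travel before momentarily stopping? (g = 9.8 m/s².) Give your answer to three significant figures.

d ≈ 4.17 m

Here I = 0.25MR², so the shape factor k = I/(MR²) = 0.25.
Pure rolling means v = ωR; then KE = ½Mv² + ½I(v/R)² = ½(1+k)Mv² = (5/8)Mv².
Setting this equal to Mgh gives the vertical rise h = (1+k)v₀²/(2g) = 1.25×4.84²/(2×9.8) = 1.494 m.
The distance along the slope is d = h/sinθ = 1.494/sin21° ≈ 4.17 m.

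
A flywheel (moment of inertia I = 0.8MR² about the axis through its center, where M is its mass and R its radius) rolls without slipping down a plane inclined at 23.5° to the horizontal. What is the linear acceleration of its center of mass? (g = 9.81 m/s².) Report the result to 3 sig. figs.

The moment of inertia is 0.8MR², giving k ≡ I/(MR²) = 0.8.
Newton's second law down the slope: Mg sinθ − f = Ma. The torque equation fR = Iα (with α = a/R) gives f = kMa.
Eliminating f: Mg sinθ = (1+k)Ma, so a = g sinθ/(1+k) = 9.81 × sin23.5° / 1.8 ≈ 2.17 m/s².

a ≈ 2.17 m/s²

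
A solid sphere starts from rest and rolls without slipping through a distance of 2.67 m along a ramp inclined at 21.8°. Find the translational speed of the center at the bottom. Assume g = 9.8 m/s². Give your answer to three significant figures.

With I = (2/5)MR², the ratio k = I/(MR²) is 0.4.
Rolling without slipping gives ω = v/R, so the total kinetic energy is ½Mv² + ½Iω² = ½(1+k)Mv² = (7/10)Mv².
The vertical drop is h = L sinθ = 2.67 × sin21.8° = 0.9916 m.
Setting Mgh = (7/10)Mv² gives v = √(2gh/(1+k)) = √(2·9.8·0.9916/1.4) ≈ 3.73 m/s.

v ≈ 3.73 m/s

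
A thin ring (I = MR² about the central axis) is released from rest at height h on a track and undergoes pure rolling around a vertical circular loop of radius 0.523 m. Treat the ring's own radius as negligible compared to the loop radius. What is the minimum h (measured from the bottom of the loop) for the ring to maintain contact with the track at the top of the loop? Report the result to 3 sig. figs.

With I = MR², the ratio k = I/(MR²) is 1.
At the top, contact is just lost when gravity alone supplies the centripetal force: Mg = Mv_top²/r, i.e. v_top² = gr.
With ω = v/R, the kinetic energy at speed v is ½(1+k)Mv² = Mv².
Energy conservation from release (height h) to the top (height 2r): Mgh = Mg(2r) + M·gr.
Thus h_min = 2r + (1+k)r/2 = r(2 + 2/2) = 0.523 × 3 ≈ 1.57 m.

h_min ≈ 1.57 m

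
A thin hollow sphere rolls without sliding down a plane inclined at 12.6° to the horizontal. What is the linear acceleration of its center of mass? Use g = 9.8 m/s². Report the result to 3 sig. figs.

Here I = (2/3)MR², so the shape factor k = I/(MR²) = 2/3.
Along the incline Mg sinθ − f = Ma, and torque about the center fR = Iα = kMR²(a/R) gives f = kMa.
Eliminating f: Mg sinθ = (1+k)Ma, so a = g sinθ/(1+k) = 9.8 × sin12.6° / 1.667 ≈ 1.28 m/s².

a ≈ 1.28 m/s²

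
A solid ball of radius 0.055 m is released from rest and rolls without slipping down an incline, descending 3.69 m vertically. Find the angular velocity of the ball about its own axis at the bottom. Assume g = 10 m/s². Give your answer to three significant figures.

ω ≈ 132 rad/s

With I = (2/5)MR², the ratio k = I/(MR²) is 0.4.
Rolling without slipping gives ω = v/R, so the total kinetic energy is ½Mv² + ½Iω² = ½(1+k)Mv² = (7/10)Mv².
Energy conservation Mgh = ½(1+k)Mv² gives v = √(2gh/(1+k)) = √(2 × 10 × 3.69 / 1.4) = 7.26 m/s.
The angular speed follows from ω = v/R = 7.26/0.055 ≈ 132 rad/s.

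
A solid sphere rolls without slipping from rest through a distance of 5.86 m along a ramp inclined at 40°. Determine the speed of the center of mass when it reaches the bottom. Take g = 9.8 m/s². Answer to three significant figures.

With I = (2/5)MR², the ratio k = I/(MR²) is 0.4.
Pure rolling means v = ωR; then KE = ½Mv² + ½I(v/R)² = ½(1+k)Mv² = (7/10)Mv².
The vertical drop is h = L sinθ = 5.86 × sin40° = 3.767 m.
Energy conservation: Mgh = (7/10)Mv², so v = √(2gh/(1+k)) = √(2 × 9.8 × 3.767 / 1.4) ≈ 7.26 m/s.

v ≈ 7.26 m/s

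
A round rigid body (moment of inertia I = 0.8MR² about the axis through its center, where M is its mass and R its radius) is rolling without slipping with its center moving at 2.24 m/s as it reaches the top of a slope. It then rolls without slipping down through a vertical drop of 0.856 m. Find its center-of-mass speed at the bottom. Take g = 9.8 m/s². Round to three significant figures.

v ≈ 3.79 m/s

With I = 0.8MR², the ratio k = I/(MR²) is 0.8.
Since it rolls without slipping, ω = v/R and KE = ½Mv² + ½Iω² = ½(1+k)Mv² = (9/10)Mv².
Conserving energy between top and bottom: (9/10)Mv² = (9/10)Mv₀² + Mgh, hence v² = v₀² + 2gh/(1+k).
v = √(2.24² + 2×9.8×0.856/1.8) = √14.34 ≈ 3.79 m/s.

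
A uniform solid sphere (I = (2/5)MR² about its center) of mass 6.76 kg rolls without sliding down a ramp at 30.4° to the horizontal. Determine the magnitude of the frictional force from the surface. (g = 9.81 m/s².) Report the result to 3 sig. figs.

f ≈ 9.59 N

The moment of inertia is (2/5)MR², giving k ≡ I/(MR²) = 0.4.
Translational: Mg sinθ − f = Ma. Rotational about the CM: fR = Iα = kMRa, so f = kMa.
Combining, a = g sinθ/(1+k) and f = kMa = kMg sinθ/(1+k).
f = 0.4 × 6.76 × 9.81 × sin30.4° / 1.4 ≈ 9.59 N.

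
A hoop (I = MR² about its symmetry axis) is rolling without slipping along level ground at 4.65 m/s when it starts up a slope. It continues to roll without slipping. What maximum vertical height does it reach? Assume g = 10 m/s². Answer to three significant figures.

The moment of inertia is MR², giving k ≡ I/(MR²) = 1.
The rolling condition ω = v/R makes the rotational term ½I(v/R)² = ½kMv², so KE_total = ½(1+k)Mv² = Mv².
At the top the kinetic energy is zero, so Mv₀² = Mgh.
Thus h = (1+k)v₀²/(2g) = 2 × 4.65² / (2 × 10) ≈ 2.16 m.

h ≈ 2.16 m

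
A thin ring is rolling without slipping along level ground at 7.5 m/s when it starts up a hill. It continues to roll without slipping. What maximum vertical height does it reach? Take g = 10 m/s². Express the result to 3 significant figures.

h ≈ 5.63 m

The moment of inertia is MR², giving k ≡ I/(MR²) = 1.
Since it rolls without slipping, ω = v/R and KE = ½Mv² + ½Iω² = ½(1+k)Mv² = Mv².
At the top the kinetic energy is zero, so Mv₀² = Mgh.
Thus h = (1+k)v₀²/(2g) = 2 × 7.5² / (2 × 10) ≈ 5.63 m.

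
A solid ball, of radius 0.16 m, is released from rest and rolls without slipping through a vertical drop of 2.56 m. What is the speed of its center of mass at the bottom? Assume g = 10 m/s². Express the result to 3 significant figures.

For this body I = (2/5)MR², i.e. k = I/(MR²) = 0.4.
Pure rolling means v = ωR; then KE = ½Mv² + ½I(v/R)² = ½(1+k)Mv² = (7/10)Mv².
Energy conservation: Mgh = (7/10)Mv², so v = √(2gh/(1+k)) = √(2 × 10 × 2.56 / 1.4) ≈ 6.05 m/s.

v ≈ 6.05 m/s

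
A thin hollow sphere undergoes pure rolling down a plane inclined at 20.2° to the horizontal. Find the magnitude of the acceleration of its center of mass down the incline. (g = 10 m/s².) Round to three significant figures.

a ≈ 2.07 m/s²

Here I = (2/3)MR², so the shape factor k = I/(MR²) = 2/3.
Newton's second law down the slope: Mg sinθ − f = Ma. The torque equation fR = Iα (with α = a/R) gives f = kMa.
Eliminating f: Mg sinθ = (1+k)Ma, so a = g sinθ/(1+k) = 10 × sin20.2° / 1.667 ≈ 2.07 m/s².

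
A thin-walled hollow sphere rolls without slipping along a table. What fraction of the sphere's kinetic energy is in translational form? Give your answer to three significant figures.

fraction ≈ 0.600

For this body I = (2/3)MR², i.e. k = I/(MR²) = 2/3.
With ω = v/R, KE_trans = ½Mv² and KE_rot = ½Iω² = ½kMv², so KE_total = ½(1+k)Mv².
The translational fraction is therefore 1/(1+k) = 1/1.667 ≈ 0.600.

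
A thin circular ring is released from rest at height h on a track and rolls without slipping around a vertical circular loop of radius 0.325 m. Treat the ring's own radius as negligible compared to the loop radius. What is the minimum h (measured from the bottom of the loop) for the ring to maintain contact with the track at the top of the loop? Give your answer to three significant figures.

h_min ≈ 0.975 m

Here I = MR², so the shape factor k = I/(MR²) = 1.
At the top of the loop, the minimum-contact condition is Mg = Mv_top²/r, so v_top² = gr.
With ω = v/R, the kinetic energy at speed v is ½(1+k)Mv² = Mv².
Energy conservation from release (height h) to the top (height 2r): Mgh = Mg(2r) + M·gr.
Thus h_min = 2r + (1+k)r/2 = r(2 + 2/2) = 0.325 × 3 ≈ 0.975 m.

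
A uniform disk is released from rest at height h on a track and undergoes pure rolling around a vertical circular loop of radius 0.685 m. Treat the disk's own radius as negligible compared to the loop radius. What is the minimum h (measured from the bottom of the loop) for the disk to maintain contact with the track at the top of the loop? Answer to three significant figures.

h_min ≈ 1.88 m

The moment of inertia is (1/2)MR², giving k ≡ I/(MR²) = 0.5.
At the top, contact is just lost when gravity alone supplies the centripetal force: Mg = Mv_top²/r, i.e. v_top² = gr.
With ω = v/R, the kinetic energy at speed v is ½(1+k)Mv² = (3/4)Mv².
Energy conservation from release (height h) to the top (height 2r): Mgh = Mg(2r) + (3/4)M·gr.
Thus h_min = 2r + (1+k)r/2 = r(2 + 1.5/2) = 0.685 × 2.75 ≈ 1.88 m.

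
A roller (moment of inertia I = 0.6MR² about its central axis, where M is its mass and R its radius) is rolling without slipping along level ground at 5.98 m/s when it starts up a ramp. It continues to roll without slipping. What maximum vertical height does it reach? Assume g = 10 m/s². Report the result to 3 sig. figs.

h ≈ 2.86 m

The moment of inertia is 0.6MR², giving k ≡ I/(MR²) = 0.6.
Rolling without slipping gives ω = v/R, so the total kinetic energy is ½Mv² + ½Iω² = ½(1+k)Mv² = (4/5)Mv².
All of this converts to potential energy at the highest point: (4/5)Mv₀² = Mgh.
Thus h = (1+k)v₀²/(2g) = 1.6 × 5.98² / (2 × 10) ≈ 2.86 m.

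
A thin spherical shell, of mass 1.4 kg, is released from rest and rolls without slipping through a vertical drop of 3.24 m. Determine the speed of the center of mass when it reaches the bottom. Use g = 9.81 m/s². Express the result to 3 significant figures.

v ≈ 6.18 m/s

The moment of inertia is (2/3)MR², giving k ≡ I/(MR²) = 2/3.
Pure rolling means v = ωR; then KE = ½Mv² + ½I(v/R)² = ½(1+k)Mv² = (5/6)Mv².
Energy conservation: Mgh = (5/6)Mv², so v = √(2gh/(1+k)) = √(2 × 9.81 × 3.24 / 1.667) ≈ 6.18 m/s.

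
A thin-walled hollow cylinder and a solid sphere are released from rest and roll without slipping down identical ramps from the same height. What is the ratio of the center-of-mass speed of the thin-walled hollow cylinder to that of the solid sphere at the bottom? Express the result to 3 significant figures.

v_ratio ≈ 0.837

Each satisfies Mgh = ½(1+k)Mv² with k = I/(MR²), so v ∝ 1/√(1+k).
For the thin-walled hollow cylinder k = 1; for the solid sphere k = 0.4.
v₁/v₂ = √((1+k₂)/(1+k₁)) = √(1.4/2) ≈ 0.837.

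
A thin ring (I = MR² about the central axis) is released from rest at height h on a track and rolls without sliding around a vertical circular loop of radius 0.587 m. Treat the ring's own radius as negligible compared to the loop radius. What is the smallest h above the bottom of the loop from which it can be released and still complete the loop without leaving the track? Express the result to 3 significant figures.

The moment of inertia is MR², giving k ≡ I/(MR²) = 1.
At the top, contact is just lost when gravity alone supplies the centripetal force: Mg = Mv_top²/r, i.e. v_top² = gr.
With ω = v/R, the kinetic energy at speed v is ½(1+k)Mv² = Mv².
Energy conservation from release (height h) to the top (height 2r): Mgh = Mg(2r) + M·gr.
Thus h_min = 2r + (1+k)r/2 = r(2 + 2/2) = 0.587 × 3 ≈ 1.76 m.

h_min ≈ 1.76 m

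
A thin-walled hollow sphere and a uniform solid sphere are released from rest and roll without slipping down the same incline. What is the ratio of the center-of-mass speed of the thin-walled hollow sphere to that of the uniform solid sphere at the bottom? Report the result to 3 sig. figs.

Each satisfies Mgh = ½(1+k)Mv² with k = I/(MR²), so v ∝ 1/√(1+k).
For the thin-walled hollow sphere k = 2/3; for the uniform solid sphere k = 0.4.
v₁/v₂ = √((1+k₂)/(1+k₁)) = √(1.4/1.667) ≈ 0.917.

v_ratio ≈ 0.917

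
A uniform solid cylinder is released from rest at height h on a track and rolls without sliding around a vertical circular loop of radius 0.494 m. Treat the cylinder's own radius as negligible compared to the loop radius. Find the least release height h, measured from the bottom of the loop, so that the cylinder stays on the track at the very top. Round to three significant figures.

Here I = (1/2)MR², so the shape factor k = I/(MR²) = 0.5.
At the top of the loop, the minimum-contact condition is Mg = Mv_top²/r, so v_top² = gr.
With ω = v/R, the kinetic energy at speed v is ½(1+k)Mv² = (3/4)Mv².
Energy conservation from release (height h) to the top (height 2r): Mgh = Mg(2r) + (3/4)M·gr.
Thus h_min = 2r + (1+k)r/2 = r(2 + 1.5/2) = 0.494 × 2.75 ≈ 1.36 m.

h_min ≈ 1.36 m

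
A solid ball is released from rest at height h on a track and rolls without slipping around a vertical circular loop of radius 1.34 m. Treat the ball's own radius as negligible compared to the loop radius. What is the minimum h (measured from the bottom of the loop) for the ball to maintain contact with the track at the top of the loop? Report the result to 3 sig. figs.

Here I = (2/5)MR², so the shape factor k = I/(MR²) = 0.4.
At the top of the loop, the minimum-contact condition is Mg = Mv_top²/r, so v_top² = gr.
With ω = v/R, the kinetic energy at speed v is ½(1+k)Mv² = (7/10)Mv².
Energy conservation from release (height h) to the top (height 2r): Mgh = Mg(2r) + (7/10)M·gr.
Thus h_min = 2r + (1+k)r/2 = r(2 + 1.4/2) = 1.34 × 2.7 ≈ 3.62 m.

h_min ≈ 3.62 m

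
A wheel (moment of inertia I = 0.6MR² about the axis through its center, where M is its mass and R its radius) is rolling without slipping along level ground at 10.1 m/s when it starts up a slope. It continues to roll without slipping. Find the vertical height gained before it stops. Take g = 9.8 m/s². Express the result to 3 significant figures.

h ≈ 8.33 m

The moment of inertia is 0.6MR², giving k ≡ I/(MR²) = 0.6.
Pure rolling means v = ωR; then KE = ½Mv² + ½I(v/R)² = ½(1+k)Mv² = (4/5)Mv².
All of this converts to potential energy at the highest point: (4/5)Mv₀² = Mgh.
Thus h = (1+k)v₀²/(2g) = 1.6 × 10.1² / (2 × 9.8) ≈ 8.33 m.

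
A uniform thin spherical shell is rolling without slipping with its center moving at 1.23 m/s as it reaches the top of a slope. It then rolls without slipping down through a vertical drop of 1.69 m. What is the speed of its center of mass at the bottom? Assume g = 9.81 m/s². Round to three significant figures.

Here I = (2/3)MR², so the shape factor k = I/(MR²) = 2/3.
The rolling condition ω = v/R makes the rotational term ½I(v/R)² = ½kMv², so KE_total = ½(1+k)Mv² = (5/6)Mv².
Conserving energy between top and bottom: (5/6)Mv² = (5/6)Mv₀² + Mgh, hence v² = v₀² + 2gh/(1+k).
v = √(1.23² + 2×9.81×1.69/1.667) = √21.41 ≈ 4.63 m/s.

v ≈ 4.63 m/s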